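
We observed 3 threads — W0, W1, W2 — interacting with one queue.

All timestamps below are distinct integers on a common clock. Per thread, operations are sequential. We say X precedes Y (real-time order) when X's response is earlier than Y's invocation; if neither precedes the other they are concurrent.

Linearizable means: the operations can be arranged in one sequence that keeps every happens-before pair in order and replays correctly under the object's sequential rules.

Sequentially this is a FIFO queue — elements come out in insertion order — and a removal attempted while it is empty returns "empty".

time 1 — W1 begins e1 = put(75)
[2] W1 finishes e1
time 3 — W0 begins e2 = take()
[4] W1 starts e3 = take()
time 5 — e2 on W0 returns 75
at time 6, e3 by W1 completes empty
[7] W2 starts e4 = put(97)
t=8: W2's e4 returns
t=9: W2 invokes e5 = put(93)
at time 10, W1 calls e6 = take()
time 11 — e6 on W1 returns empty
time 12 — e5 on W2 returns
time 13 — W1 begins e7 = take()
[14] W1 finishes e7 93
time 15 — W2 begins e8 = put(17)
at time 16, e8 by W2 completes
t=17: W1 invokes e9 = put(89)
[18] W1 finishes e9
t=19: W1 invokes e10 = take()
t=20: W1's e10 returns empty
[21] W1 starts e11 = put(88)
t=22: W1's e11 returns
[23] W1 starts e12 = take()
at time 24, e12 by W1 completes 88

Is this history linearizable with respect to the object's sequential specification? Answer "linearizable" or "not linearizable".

already the first 11 events (up to e6's response at time 11) admit no linearization; the first 10 still do
5 completed operations, 2 real-time-consistent orders — every queue replay fails
no completion choice of the 1 pending operation (e5) rescues it — every subset was tried
one such order, e1, e2, e3, e4, e6 (pending dropped), breaks at step 5 where e6 take() → empty is illegal
one such order, e1, e3, e2, e4, e6 (pending dropped), breaks at step 2 where e3 take() → empty is illegal

not linearizable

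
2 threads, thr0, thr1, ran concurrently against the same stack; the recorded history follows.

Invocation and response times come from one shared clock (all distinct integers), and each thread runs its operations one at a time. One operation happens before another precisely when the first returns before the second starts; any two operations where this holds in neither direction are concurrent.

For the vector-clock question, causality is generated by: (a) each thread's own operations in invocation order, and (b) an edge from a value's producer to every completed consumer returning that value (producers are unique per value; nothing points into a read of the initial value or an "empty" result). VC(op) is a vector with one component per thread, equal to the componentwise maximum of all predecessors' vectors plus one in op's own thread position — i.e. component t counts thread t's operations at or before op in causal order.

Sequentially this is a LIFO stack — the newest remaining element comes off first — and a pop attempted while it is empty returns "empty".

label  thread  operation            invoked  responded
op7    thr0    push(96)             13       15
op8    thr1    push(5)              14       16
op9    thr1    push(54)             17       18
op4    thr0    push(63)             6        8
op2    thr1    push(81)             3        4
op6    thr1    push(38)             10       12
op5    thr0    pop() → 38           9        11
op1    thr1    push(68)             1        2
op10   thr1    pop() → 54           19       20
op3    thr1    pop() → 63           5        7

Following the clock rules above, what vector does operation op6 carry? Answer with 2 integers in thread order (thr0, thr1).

(1, 4)

invoked at 1, op1 has no predecessors; its own thr1 bump gives (0, 1)
invoked at 6, op4 has no predecessors; its own thr0 bump gives (1, 0)
op2, invoked 3, takes VC(op1)=(0, 1) under max, adds 1 for thr1 → (0, 2)
op3, invoked 5, takes VC(op2)=(0, 2), VC(op4)=(1, 0) under max, adds 1 for thr1 → (1, 3)
op6, invoked 10, takes VC(op3)=(1, 3) under max, adds 1 for thr1 → (1, 4)
op8, invoked 14, takes VC(op6)=(1, 4) under max, adds 1 for thr1 → (1, 5)
op5, invoked 9, takes VC(op4)=(1, 0), VC(op6)=(1, 4) under max, adds 1 for thr0 → (2, 4)
op9, invoked 17, takes VC(op8)=(1, 5) under max, adds 1 for thr1 → (1, 6)
op7, invoked 13, takes VC(op5)=(2, 4) under max, adds 1 for thr0 → (3, 4)
op10, invoked 19, takes VC(op9)=(1, 6) under max, adds 1 for thr1 → (1, 7)
target: VC(op6) = (1, 4)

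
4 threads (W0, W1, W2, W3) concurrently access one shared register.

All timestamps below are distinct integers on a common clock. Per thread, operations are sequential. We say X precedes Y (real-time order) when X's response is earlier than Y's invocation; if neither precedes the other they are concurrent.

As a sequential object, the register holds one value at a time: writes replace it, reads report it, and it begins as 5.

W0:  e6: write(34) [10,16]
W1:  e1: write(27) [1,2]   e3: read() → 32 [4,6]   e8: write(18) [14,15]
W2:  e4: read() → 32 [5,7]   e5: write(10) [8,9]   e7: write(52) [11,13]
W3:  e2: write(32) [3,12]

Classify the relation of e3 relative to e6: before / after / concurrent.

before

e3 spans [4,6], e6 spans [10,16]
resp(e3)=6 < inv(e6)=10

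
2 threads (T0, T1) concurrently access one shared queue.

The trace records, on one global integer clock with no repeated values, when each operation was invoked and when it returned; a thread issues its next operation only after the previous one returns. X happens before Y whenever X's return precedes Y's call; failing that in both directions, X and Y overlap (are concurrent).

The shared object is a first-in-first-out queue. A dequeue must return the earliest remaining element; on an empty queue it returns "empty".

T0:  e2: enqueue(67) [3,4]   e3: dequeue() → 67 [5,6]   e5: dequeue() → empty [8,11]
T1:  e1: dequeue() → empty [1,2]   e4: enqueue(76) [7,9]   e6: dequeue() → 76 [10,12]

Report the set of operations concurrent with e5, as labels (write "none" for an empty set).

e4, e6

e5 spans [8,11]: anything still running between times 8 and 11 counts as concurrent
e1 [1,2]: before
e2 [3,4]: before
e3 [5,6]: before
e4 [7,9]: concurrent
e6 [10,12]: concurrent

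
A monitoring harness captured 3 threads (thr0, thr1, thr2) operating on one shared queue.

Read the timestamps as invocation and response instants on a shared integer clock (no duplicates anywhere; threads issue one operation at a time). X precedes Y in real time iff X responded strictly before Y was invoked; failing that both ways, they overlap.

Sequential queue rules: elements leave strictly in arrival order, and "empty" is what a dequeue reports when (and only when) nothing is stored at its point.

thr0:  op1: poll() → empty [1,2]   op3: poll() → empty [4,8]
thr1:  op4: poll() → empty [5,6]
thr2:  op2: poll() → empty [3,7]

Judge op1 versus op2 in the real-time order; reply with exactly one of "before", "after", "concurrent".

op1 spans [1,2], op2 spans [3,7]
resp(op1)=2 < inv(op2)=3

before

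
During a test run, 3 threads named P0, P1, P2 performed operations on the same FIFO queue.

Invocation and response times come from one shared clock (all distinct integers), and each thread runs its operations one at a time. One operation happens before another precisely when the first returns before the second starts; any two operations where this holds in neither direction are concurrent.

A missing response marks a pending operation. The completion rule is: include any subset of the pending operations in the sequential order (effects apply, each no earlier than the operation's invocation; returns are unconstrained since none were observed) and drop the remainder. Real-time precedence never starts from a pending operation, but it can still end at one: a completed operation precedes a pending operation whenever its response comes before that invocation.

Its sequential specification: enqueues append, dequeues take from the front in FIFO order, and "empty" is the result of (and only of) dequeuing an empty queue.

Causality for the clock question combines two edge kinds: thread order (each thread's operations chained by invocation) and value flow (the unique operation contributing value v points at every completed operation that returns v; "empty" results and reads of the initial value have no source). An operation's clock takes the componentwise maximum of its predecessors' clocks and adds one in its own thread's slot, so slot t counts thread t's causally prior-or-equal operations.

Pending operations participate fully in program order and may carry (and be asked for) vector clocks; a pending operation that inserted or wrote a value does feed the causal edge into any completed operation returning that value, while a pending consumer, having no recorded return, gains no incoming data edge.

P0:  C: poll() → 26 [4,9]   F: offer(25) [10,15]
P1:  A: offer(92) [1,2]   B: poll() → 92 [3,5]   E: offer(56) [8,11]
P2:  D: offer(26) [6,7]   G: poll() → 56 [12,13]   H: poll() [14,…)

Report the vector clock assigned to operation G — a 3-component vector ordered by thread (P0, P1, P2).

(0, 3, 2)

D (invocation 6): nothing precedes it; P2's component alone gives (0, 0, 1)
A (invocation 1): nothing precedes it; P1's component alone gives (0, 1, 0)
merge at B (invoked 3): VC(A)=(0, 1, 0), own-thread bump on P1 → (0, 2, 0)
merge at C (invoked 4): VC(D)=(0, 0, 1), own-thread bump on P0 → (1, 0, 1)
merge at E (invoked 8): VC(B)=(0, 2, 0), own-thread bump on P1 → (0, 3, 0)
merge at F (invoked 10): VC(C)=(1, 0, 1), own-thread bump on P0 → (2, 0, 1)
merge at G (invoked 12): VC(D)=(0, 0, 1), VC(E)=(0, 3, 0), own-thread bump on P2 → (0, 3, 2)
merge at H (invoked 14): VC(G)=(0, 3, 2), own-thread bump on P2 → (0, 3, 3)
target: VC(G) = (0, 3, 2)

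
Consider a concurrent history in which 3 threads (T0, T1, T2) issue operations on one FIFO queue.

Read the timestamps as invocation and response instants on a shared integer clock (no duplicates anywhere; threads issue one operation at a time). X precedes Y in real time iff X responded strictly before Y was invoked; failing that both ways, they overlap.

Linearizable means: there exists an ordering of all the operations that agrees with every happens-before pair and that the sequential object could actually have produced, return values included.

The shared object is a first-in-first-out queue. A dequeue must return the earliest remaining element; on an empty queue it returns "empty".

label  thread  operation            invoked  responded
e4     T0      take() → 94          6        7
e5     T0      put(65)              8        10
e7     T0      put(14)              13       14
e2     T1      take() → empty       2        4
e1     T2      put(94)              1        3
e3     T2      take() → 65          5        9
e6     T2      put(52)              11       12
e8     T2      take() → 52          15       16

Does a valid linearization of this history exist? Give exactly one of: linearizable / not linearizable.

witness order: e2, e1, e4, e5, e3, e6, e7, e8
step 1: e2 take() → empty — queue <>
step 2: e1 put(94) — queue <94>
step 3: e4 take() → 94 — queue <>
step 4: e5 put(65) — queue <65>
step 5: e3 take() → 65 — queue <>
step 6: e6 put(52) — queue <52>
step 7: e7 put(14) — queue <52,14>
step 8: e8 take() → 52 — queue <14>

linearizable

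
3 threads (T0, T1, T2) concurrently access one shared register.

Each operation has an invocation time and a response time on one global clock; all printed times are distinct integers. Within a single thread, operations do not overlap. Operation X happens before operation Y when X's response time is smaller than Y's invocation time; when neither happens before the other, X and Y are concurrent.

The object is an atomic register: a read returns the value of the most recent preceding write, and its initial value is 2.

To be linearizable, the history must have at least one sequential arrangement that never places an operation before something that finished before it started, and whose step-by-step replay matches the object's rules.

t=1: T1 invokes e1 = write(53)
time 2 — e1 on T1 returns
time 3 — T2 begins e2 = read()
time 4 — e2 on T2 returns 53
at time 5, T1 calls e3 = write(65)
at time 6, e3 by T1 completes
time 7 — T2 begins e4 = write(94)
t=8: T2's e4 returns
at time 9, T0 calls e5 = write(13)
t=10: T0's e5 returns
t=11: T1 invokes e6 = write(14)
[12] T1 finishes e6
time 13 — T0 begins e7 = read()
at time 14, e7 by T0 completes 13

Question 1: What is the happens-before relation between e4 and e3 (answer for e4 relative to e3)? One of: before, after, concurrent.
after

e4 spans [7,8], e3 spans [5,6]
resp(e3)=6 < inv(e4)=7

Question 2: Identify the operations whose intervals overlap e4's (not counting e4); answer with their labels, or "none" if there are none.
none

e4 spans [7,8]; an op avoiding the whole window 7..8 is ordered, any other is concurrent
e1 [1,2]: before
e2 [3,4]: before
e3 [5,6]: before
e5 [9,10]: after
e6 [11,12]: after
e7 [13,14]: after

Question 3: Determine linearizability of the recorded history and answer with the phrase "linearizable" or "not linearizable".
not linearizable

the violation lands at event 14, e7's response at time 14: events 1..13 linearize, events 1..14 do not
exactly one order of the 7 completed ops respects real time; the register replay fails
take e1, e2, e3, e4, e5, e6, e7: step 7 already fails, because e7 read() → 13 cannot occur there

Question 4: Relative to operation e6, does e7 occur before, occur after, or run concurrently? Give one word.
after

e7 spans [13,14], e6 spans [11,12]
resp(e6)=12 < inv(e7)=13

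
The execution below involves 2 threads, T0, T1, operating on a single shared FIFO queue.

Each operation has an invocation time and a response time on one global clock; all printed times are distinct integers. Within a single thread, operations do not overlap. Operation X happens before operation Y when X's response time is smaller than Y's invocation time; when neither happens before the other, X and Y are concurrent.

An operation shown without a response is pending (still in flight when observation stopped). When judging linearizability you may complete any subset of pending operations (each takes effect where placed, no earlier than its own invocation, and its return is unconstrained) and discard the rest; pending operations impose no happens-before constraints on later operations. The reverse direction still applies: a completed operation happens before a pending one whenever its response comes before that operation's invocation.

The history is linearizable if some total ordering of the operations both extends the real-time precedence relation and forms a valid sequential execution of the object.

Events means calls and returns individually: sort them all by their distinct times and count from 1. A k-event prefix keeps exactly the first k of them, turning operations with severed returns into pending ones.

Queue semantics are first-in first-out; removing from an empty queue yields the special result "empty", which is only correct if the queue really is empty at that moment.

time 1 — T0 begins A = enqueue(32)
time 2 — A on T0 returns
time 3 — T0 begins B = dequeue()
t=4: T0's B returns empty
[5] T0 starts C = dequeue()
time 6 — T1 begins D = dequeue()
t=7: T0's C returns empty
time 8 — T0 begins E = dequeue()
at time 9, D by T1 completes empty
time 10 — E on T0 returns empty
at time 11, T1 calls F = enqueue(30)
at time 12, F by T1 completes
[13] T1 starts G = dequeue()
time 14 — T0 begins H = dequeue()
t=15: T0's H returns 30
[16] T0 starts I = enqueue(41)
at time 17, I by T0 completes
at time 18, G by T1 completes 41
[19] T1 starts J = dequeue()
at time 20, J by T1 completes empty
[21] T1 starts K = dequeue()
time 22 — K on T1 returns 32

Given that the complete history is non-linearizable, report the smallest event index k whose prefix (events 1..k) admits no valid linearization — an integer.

4

one valid order for events 1..3 is A:
step 1: A enqueue(32) — queue <32>
once event 4 joins (B's response, time 4), exhaustive search finds no witness
one such order, A, B, breaks at step 2 where B dequeue() → empty is illegal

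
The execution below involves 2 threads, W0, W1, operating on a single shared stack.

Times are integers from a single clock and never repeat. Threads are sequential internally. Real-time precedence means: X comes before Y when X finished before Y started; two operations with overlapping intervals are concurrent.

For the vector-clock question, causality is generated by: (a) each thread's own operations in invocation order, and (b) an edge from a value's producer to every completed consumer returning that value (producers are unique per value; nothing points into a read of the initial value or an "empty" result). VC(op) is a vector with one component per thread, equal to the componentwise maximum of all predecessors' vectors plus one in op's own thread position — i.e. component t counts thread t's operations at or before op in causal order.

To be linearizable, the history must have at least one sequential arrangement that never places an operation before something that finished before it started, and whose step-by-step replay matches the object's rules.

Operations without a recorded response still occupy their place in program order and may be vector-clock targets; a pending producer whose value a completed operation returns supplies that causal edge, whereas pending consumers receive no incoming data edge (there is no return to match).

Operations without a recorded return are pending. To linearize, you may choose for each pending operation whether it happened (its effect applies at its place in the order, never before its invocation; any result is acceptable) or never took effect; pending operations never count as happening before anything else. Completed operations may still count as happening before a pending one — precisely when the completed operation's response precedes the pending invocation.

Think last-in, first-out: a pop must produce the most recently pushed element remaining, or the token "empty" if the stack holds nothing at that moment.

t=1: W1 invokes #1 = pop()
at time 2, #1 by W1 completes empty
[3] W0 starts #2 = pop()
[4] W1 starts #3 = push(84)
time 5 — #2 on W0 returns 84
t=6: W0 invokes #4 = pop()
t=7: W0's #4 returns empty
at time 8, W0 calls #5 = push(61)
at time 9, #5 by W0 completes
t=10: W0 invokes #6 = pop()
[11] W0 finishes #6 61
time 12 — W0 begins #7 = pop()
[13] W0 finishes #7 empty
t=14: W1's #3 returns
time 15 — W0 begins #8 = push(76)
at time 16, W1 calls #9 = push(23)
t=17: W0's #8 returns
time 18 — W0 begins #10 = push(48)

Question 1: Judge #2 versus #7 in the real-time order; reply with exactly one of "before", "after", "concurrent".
#2 spans [3,5], #7 spans [12,13]
resp(#2)=5 < inv(#7)=12

before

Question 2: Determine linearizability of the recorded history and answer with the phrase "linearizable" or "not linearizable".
witness order: #1, #3, #2, #4, #5, #6, #7, #8
step 1: #1 pop() → empty — stack <>
step 2: #3 push(84) — stack <84>
step 3: #2 pop() → 84 — stack <>
step 4: #4 pop() → empty — stack <>
step 5: #5 push(61) — stack <61>
step 6: #6 pop() → 61 — stack <>
step 7: #7 pop() → empty — stack <>
step 8: #8 push(76) — stack <76>

linearizable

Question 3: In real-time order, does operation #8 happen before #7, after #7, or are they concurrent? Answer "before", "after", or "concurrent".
#8 spans [15,17], #7 spans [12,13]
resp(#7)=13 < inv(#8)=15

after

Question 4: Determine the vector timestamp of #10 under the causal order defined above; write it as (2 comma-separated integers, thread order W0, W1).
root op #1, invoked 1: fresh clock plus W1's own tick → (0, 1)
merge at #3 (invoked 4): VC(#1)=(0, 1), own-thread bump on W1 → (0, 2)
merge at #9 (invoked 16): VC(#3)=(0, 2), own-thread bump on W1 → (0, 3)
merge at #2 (invoked 3): VC(#3)=(0, 2), own-thread bump on W0 → (1, 2)
merge at #4 (invoked 6): VC(#2)=(1, 2), own-thread bump on W0 → (2, 2)
merge at #5 (invoked 8): VC(#4)=(2, 2), own-thread bump on W0 → (3, 2)
merge at #6 (invoked 10): VC(#5)=(3, 2), own-thread bump on W0 → (4, 2)
merge at #7 (invoked 12): VC(#6)=(4, 2), own-thread bump on W0 → (5, 2)
merge at #8 (invoked 15): VC(#7)=(5, 2), own-thread bump on W0 → (6, 2)
merge at #10 (invoked 18): VC(#8)=(6, 2), own-thread bump on W0 → (7, 2)
target: VC(#10) = (7, 2)

(7, 2)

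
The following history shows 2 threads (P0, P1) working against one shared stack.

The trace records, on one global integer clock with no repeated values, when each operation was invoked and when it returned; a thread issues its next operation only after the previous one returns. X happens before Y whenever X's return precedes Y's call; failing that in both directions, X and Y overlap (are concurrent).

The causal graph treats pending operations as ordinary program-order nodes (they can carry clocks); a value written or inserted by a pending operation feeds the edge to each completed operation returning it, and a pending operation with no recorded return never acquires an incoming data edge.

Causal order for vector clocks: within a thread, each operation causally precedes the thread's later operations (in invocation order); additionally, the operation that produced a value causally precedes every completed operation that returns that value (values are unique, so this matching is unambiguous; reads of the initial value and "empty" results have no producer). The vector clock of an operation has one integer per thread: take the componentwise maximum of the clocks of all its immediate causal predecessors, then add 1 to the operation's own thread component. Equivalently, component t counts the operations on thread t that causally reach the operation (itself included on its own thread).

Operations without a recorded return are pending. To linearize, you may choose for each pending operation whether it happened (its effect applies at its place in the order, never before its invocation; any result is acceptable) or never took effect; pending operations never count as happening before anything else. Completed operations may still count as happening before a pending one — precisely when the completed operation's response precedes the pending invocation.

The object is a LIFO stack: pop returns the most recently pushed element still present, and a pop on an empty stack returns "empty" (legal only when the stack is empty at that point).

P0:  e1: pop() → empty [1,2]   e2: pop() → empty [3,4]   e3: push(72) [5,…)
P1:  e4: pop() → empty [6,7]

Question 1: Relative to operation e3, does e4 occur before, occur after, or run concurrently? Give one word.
Answer: concurrent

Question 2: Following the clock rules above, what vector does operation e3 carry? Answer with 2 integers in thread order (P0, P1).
Answer: (3, 0)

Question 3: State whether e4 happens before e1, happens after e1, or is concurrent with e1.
Answer: after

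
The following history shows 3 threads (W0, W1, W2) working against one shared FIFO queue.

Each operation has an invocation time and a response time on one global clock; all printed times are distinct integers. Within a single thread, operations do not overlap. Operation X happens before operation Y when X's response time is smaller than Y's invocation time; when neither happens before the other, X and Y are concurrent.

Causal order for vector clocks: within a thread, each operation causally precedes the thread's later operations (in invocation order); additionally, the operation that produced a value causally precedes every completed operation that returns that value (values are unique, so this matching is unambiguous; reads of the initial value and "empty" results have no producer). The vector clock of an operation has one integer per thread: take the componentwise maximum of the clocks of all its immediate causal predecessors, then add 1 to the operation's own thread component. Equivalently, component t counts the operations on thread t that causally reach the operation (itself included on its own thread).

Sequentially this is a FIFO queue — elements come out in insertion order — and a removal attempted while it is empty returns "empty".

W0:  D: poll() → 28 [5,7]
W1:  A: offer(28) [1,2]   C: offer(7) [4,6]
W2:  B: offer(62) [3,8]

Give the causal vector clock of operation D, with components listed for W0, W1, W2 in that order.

(1, 1, 0)

B (invocation 3): nothing precedes it; W2's component alone gives (0, 0, 1)
A (invocation 1): nothing precedes it; W1's component alone gives (0, 1, 0)
VC(C, invoked at 4): max of VC(A)=(0, 1, 0), then +1 on thread W1 → (0, 2, 0)
VC(D, invoked at 5): max of VC(A)=(0, 1, 0), then +1 on thread W0 → (1, 1, 0)
target: VC(D) = (1, 1, 0)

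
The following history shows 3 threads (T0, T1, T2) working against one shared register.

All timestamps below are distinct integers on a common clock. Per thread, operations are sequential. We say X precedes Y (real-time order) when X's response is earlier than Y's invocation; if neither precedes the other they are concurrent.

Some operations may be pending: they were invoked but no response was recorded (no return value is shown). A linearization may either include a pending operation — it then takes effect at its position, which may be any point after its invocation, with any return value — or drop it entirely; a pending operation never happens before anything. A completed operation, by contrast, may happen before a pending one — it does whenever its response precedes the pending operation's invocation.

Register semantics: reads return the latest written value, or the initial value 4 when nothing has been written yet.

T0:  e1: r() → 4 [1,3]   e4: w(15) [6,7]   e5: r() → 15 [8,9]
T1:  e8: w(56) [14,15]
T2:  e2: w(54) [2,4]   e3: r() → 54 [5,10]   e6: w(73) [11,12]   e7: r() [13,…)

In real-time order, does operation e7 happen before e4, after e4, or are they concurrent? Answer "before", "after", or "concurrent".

e7 spans [13,…), e4 spans [6,7]
resp(e4)=7 < inv(e7)=13

after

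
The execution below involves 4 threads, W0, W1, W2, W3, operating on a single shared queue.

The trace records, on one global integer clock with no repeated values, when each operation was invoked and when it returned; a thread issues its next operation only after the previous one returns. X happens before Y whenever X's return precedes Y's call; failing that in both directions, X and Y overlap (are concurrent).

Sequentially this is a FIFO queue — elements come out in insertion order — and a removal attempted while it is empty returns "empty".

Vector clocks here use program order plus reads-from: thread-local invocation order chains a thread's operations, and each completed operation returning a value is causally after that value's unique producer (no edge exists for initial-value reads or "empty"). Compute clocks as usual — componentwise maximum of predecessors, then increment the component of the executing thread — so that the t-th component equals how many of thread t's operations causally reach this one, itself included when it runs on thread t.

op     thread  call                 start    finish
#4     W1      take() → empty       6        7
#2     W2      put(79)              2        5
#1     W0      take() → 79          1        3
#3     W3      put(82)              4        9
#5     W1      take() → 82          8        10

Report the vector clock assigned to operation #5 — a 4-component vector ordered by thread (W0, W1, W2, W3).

(0, 2, 0, 1)

invoked at 4, #3 has no predecessors; its own W3 bump gives (0, 0, 0, 1)
invoked at 2, #2 has no predecessors; its own W2 bump gives (0, 0, 1, 0)
invoked at 6, #4 has no predecessors; its own W1 bump gives (0, 1, 0, 0)
invoked at 1, #1 merges VC(#2)=(0, 0, 1, 0) and bumps W0's slot → (1, 0, 1, 0)
invoked at 8, #5 merges VC(#3)=(0, 0, 0, 1), VC(#4)=(0, 1, 0, 0) and bumps W1's slot → (0, 2, 0, 1)
target: VC(#5) = (0, 2, 0, 1)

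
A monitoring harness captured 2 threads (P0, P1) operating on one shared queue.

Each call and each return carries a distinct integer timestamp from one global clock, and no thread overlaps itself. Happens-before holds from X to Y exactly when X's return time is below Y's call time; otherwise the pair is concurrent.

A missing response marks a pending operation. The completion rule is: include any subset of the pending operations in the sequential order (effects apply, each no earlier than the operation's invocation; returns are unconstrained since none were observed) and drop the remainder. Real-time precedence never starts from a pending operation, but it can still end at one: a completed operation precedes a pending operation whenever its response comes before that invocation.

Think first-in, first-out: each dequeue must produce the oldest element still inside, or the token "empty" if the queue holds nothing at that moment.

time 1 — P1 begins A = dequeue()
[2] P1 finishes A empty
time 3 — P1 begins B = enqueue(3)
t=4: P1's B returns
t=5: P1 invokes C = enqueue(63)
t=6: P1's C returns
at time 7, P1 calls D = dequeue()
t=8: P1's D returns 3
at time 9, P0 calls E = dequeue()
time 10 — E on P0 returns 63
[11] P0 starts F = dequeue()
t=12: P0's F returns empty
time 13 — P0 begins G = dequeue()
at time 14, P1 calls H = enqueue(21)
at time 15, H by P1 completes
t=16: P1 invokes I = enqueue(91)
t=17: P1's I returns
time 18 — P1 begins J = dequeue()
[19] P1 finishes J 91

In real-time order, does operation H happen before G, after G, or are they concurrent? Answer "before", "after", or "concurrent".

H spans [14,15], G spans [13,…)
the intervals overlap in both directions

concurrent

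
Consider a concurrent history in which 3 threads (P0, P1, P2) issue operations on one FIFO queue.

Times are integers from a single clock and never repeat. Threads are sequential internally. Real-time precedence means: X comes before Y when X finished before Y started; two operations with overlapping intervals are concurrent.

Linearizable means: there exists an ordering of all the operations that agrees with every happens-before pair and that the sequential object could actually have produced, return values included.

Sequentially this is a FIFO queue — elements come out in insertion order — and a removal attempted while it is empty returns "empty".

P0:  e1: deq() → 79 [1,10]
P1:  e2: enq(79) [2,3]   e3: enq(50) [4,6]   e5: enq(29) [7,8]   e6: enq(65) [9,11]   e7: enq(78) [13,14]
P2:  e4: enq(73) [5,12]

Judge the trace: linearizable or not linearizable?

linearizable

a witness: e2, e1, e3, e4, e5, e6, e7
after step 1 (e2 enq(79)): queue <79>
after step 2 (e1 deq() → 79): queue <>
after step 3 (e3 enq(50)): queue <50>
after step 4 (e4 enq(73)): queue <50,73>
after step 5 (e5 enq(29)): queue <50,73,29>
after step 6 (e6 enq(65)): queue <50,73,29,65>
after step 7 (e7 enq(78)): queue <50,73,29,65,78>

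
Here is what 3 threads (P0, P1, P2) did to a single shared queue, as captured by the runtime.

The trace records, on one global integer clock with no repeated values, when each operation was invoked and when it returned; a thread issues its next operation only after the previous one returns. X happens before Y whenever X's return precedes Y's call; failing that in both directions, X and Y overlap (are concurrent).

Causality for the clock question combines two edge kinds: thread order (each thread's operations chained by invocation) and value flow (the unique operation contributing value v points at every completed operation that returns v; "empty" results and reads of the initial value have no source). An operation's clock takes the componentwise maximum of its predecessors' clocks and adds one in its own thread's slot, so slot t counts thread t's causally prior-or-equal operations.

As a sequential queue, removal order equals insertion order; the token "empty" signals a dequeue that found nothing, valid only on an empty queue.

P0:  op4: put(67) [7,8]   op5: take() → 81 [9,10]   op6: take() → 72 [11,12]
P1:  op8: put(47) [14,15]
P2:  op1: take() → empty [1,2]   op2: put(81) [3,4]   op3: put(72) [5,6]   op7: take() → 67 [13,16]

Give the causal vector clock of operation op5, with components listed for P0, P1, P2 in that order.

no predecessors for op1 (invoked 1): P2 increments from zero → (0, 0, 1)
no predecessors for op8 (invoked 14): P1 increments from zero → (0, 1, 0)
no predecessors for op4 (invoked 7): P0 increments from zero → (1, 0, 0)
op2 (invocation 3): componentwise max over VC(op1)=(0, 0, 1), +1 at P2, giving (0, 0, 2)
op3 (invocation 5): componentwise max over VC(op2)=(0, 0, 2), +1 at P2, giving (0, 0, 3)
op5 (invocation 9): componentwise max over VC(op2)=(0, 0, 2), VC(op4)=(1, 0, 0), +1 at P0, giving (2, 0, 2)
op7 (invocation 13): componentwise max over VC(op3)=(0, 0, 3), VC(op4)=(1, 0, 0), +1 at P2, giving (1, 0, 4)
op6 (invocation 11): componentwise max over VC(op3)=(0, 0, 3), VC(op5)=(2, 0, 2), +1 at P0, giving (3, 0, 3)
target: VC(op5) = (2, 0, 2)

(2, 0, 2)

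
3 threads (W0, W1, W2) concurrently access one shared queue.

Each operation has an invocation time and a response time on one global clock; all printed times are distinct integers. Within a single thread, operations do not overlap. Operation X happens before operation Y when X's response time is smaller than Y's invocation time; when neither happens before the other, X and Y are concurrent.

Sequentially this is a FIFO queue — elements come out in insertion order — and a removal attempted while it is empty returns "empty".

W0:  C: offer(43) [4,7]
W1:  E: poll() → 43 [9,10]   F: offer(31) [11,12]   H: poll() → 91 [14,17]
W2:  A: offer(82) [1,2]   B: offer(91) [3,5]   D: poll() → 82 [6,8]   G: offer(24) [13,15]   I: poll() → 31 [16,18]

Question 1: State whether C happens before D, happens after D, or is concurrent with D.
Answer: concurrent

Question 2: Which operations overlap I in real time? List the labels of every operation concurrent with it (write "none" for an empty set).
Answer: H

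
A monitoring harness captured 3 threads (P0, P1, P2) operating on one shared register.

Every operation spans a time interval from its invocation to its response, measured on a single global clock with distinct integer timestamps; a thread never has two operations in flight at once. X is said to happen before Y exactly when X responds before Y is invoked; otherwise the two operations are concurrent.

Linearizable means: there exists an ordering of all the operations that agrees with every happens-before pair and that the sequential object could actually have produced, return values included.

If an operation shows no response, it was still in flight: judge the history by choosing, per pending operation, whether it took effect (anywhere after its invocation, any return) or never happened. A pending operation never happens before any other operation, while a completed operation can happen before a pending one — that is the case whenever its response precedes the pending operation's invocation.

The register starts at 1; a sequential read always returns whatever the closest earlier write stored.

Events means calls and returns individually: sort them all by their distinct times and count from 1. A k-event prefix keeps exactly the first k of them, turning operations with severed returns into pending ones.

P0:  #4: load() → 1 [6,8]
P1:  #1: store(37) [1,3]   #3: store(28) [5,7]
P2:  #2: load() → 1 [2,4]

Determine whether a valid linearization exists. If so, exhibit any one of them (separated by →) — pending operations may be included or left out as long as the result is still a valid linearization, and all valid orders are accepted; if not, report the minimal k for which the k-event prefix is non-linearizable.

events 1..7 are fine; event 8 — the response of #4 at time 8 — makes the prefix non-linearizable
real-time-consistent orders of the 4 completed operations: 4 — all fail the register replay
e.g. #1, #2, #3, #4: illegal at step 2, since #2 load() → 1 cannot apply there
e.g. #1, #2, #4, #3: illegal at step 2, since #2 load() → 1 cannot apply there

not linearizable — minimal violating prefix: 8 events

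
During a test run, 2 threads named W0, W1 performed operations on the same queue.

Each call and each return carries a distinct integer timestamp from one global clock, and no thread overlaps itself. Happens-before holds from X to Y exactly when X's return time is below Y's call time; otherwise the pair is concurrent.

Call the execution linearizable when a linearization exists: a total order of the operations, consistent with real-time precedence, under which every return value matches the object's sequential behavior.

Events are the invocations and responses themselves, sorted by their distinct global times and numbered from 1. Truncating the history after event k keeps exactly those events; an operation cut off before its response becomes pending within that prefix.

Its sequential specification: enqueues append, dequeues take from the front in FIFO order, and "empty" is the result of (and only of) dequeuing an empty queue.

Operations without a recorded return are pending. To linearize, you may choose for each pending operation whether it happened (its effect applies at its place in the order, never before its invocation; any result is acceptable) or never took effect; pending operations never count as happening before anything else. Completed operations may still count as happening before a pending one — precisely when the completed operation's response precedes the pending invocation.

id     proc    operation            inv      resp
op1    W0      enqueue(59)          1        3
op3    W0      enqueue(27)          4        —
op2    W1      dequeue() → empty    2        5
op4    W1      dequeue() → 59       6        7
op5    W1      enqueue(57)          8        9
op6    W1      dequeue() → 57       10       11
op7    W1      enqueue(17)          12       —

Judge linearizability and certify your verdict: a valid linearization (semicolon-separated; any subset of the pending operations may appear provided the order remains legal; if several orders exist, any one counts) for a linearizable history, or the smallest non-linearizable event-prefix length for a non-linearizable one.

linearizable — witness: op2; op1; op4; op5; op3; op6

after step 1 (op2 dequeue() → empty): queue <>
after step 2 (op1 enqueue(59)): queue <59>
after step 3 (op4 dequeue() → 59): queue <>
after step 4 (op5 enqueue(57)): queue <57>
after step 5 (op3 enqueue(27) (pending, included)): queue <57,27>
after step 6 (op6 dequeue() → 57): queue <27>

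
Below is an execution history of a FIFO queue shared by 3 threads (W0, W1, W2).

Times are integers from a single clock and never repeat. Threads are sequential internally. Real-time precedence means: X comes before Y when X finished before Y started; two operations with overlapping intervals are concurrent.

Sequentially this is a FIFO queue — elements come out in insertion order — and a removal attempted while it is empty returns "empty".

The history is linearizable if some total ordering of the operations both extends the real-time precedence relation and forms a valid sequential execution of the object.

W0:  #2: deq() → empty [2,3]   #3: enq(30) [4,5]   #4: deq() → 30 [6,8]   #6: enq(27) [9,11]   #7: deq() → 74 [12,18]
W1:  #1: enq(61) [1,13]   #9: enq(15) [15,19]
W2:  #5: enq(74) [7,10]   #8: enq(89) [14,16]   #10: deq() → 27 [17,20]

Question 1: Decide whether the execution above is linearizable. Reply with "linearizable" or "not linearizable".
witness order: #2, #3, #4, #5, #6, #1, #7, #8, #9, #10
step 1: #2 deq() → empty — queue <>
step 2: #3 enq(30) — queue <30>
step 3: #4 deq() → 30 — queue <>
step 4: #5 enq(74) — queue <74>
step 5: #6 enq(27) — queue <74,27>
step 6: #1 enq(61) — queue <74,27,61>
step 7: #7 deq() → 74 — queue <27,61>
step 8: #8 enq(89) — queue <27,61,89>
step 9: #9 enq(15) — queue <27,61,89,15>
step 10: #10 deq() → 27 — queue <61,89,15>

linearizable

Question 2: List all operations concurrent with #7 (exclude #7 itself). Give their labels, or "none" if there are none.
Answer: #1, #10, #8, #9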